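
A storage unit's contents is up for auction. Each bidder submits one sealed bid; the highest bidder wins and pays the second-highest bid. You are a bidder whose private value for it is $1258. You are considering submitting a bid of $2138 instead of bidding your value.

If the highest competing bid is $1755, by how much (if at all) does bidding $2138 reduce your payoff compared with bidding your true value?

$497

Bidding your value $1258: you lose (since $1258 < $1755). Payoff $0.
Bidding $2138: you win and pay $1755. Payoff $1258 − $1755 = −$497.
The competing bid $1755 lies between your value and your inflated bid, so overbidding wins an item priced above your value.
Loss from deviating = $0 − (−$497) = $497.
Because the price is fixed by the runner-up's bid, deviating from your value can only change a good outcome into a bad one — never the reverse.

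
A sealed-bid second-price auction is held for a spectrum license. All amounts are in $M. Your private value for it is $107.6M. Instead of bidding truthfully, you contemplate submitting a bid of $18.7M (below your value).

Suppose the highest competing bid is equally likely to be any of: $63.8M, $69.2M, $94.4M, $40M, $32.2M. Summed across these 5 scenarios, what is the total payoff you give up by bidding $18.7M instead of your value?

$238.4M

The deviation costs you only when the competing bid falls strictly between $18.7M and $107.6M; elsewhere both bids give the same outcome.
$63.8M: truthful payoff $43.8M, deviation payoff $0M → loss $43.8M.
$69.2M: truthful payoff $38.4M, deviation payoff $0M → loss $38.4M.
$94.4M: truthful payoff $13.2M, deviation payoff $0M → loss $13.2M.
$40M: truthful payoff $67.6M, deviation payoff $0M → loss $67.6M.
$32.2M: truthful payoff $75.4M, deviation payoff $0M → loss $75.4M.
Total loss = $43.8M + $38.4M + $13.2M + $67.6M + $75.4M = $238.4M.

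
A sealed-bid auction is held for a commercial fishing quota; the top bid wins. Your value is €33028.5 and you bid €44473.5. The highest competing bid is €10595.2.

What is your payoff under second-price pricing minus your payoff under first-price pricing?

You have the highest bid, so you win under either rule.
Second-price: pay €10595.2 → payoff €22433.3.
First-price: pay your own bid €44473.5 → payoff −€11445.
Difference = €22433.3 − (−€11445) = €33878.3.

€33878.3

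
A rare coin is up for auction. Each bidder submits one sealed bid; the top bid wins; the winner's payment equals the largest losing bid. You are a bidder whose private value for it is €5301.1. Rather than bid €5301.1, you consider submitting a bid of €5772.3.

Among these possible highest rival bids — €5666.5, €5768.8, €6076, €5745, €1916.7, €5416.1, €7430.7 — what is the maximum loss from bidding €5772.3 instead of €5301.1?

€5666.5: truthful gives €0, deviation gives −€365.4 → loss €365.4.
€5768.8: truthful gives €0, deviation gives −€467.7 → loss €467.7.
€6076: same outcome either way → loss €0.
€5745: truthful gives €0, deviation gives −€443.9 → loss €443.9.
€1916.7: same outcome either way → loss €0.
€5416.1: truthful gives €0, deviation gives −€115 → loss €115.
€7430.7: same outcome either way → loss €0.
Maximum loss: €467.7.

€467.7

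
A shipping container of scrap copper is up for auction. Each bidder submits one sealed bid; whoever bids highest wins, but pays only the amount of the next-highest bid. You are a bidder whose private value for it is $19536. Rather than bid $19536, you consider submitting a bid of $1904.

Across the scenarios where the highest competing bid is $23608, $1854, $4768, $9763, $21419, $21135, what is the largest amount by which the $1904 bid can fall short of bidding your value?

$23608: same outcome either way → loss $0.
$1854: same outcome either way → loss $0.
$4768: truthful gives $14768, deviation gives $0 → loss $14768.
$9763: truthful gives $9773, deviation gives $0 → loss $9773.
$21419: same outcome either way → loss $0.
$21135: same outcome either way → loss $0.
Maximum loss: $14768.

$14768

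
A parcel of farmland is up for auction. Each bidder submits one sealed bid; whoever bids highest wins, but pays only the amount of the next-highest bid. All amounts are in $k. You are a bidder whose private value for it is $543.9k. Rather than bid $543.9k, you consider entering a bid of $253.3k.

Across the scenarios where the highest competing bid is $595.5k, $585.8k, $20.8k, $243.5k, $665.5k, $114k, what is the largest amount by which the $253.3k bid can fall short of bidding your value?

$0k

$595.5k: same outcome either way → loss $0k.
$585.8k: same outcome either way → loss $0k.
$20.8k: same outcome either way → loss $0k.
$243.5k: same outcome either way → loss $0k.
$665.5k: same outcome either way → loss $0k.
$114k: same outcome either way → loss $0k.
Maximum loss: $0k.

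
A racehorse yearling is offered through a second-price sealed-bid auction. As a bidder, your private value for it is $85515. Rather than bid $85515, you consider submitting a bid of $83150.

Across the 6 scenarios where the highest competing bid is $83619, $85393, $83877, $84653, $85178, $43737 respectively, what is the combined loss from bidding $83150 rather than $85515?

The deviation costs you only when the competing bid falls strictly between $83150 and $85515; elsewhere both bids give the same outcome.
$83619: truthful payoff $1896, deviation payoff $0 → loss $1896.
$85393: truthful payoff $122, deviation payoff $0 → loss $122.
$83877: truthful payoff $1638, deviation payoff $0 → loss $1638.
$84653: truthful payoff $862, deviation payoff $0 → loss $862.
$85178: truthful payoff $337, deviation payoff $0 → loss $337.
$43737: outcomes coincide → loss $0.
Total loss = $1896 + $122 + $1638 + $862 + $337 = $4855.

$4855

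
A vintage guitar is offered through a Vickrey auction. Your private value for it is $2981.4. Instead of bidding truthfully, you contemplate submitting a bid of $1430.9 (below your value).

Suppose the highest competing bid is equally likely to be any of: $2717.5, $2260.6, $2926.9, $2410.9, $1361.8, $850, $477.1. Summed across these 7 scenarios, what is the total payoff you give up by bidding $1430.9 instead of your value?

The deviation costs you only when the competing bid falls strictly between $1430.9 and $2981.4; elsewhere both bids give the same outcome.
$2717.5: truthful payoff $263.9, deviation payoff $0 → loss $263.9.
$2260.6: truthful payoff $720.8, deviation payoff $0 → loss $720.8.
$2926.9: truthful payoff $54.5, deviation payoff $0 → loss $54.5.
$2410.9: truthful payoff $570.5, deviation payoff $0 → loss $570.5.
$1361.8: outcomes coincide → loss $0.
$850: outcomes coincide → loss $0.
$477.1: outcomes coincide → loss $0.
Total loss = $263.9 + $720.8 + $54.5 + $570.5 = $1609.7.
Truthful bidding weakly dominates here: raising your bid can only win items priced above your value, and lowering it can only forfeit items priced below.

$1609.7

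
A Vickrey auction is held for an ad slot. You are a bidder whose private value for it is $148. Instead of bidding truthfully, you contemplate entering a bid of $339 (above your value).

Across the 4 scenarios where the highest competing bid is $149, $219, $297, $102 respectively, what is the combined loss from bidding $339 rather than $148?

$221

The deviation costs you only when the competing bid falls strictly between $148 and $339; elsewhere both bids give the same outcome.
$149: truthful payoff $0, deviation payoff −$1 → loss $1.
$219: truthful payoff $0, deviation payoff −$71 → loss $71.
$297: truthful payoff $0, deviation payoff −$149 → loss $149.
$102: outcomes coincide → loss $0.
Total loss = $1 + $71 + $149 = $221.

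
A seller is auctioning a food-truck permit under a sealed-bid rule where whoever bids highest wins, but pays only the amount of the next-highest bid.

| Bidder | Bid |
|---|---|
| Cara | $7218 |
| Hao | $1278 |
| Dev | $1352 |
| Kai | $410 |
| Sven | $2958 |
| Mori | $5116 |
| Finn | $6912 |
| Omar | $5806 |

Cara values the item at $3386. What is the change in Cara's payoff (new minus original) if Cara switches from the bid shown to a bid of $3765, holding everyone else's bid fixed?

$3526

The highest bid among the other bidders is $6912; Cara's bid doesn't change that.
Original bid $7218: Cara is highest, pays the top rival bid $6912; payoff $3386 − $6912 = −$3526.
Alternative bid $3765: Cara is not highest (top rival bid is $6912); payoff $0.
Change in payoff = $0 − (−$3526) = $3526.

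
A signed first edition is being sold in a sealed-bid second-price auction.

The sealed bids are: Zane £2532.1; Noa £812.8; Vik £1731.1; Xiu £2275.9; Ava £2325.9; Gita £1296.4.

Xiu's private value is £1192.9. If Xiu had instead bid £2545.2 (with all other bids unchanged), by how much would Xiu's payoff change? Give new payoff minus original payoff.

−£1339.2

The highest bid among the other bidders is £2532.1; Xiu's bid doesn't change that.
Original bid £2275.9: Xiu is not highest (top rival bid is £2532.1); payoff £0.
Alternative bid £2545.2: Xiu is highest, pays the top rival bid £2532.1; payoff £1192.9 − £2532.1 = −£1339.2.
Change in payoff = −£1339.2 − (£0) = −£1339.2.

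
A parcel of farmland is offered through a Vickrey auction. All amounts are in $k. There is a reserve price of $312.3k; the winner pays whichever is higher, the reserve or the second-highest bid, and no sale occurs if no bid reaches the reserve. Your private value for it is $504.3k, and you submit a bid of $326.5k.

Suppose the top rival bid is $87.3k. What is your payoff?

$192k

Your bid $326.5k is the highest and exceeds the reserve.
Price = max(second-highest bid, reserve) = max($87.3k, $312.3k) = $312.3k.
Payoff = $504.3k − $312.3k = $192k.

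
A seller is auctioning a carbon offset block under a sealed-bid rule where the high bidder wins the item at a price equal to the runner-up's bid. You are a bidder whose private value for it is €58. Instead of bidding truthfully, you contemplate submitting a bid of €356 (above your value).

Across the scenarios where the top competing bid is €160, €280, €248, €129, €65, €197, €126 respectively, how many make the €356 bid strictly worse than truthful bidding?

7

The deviation hurts exactly when the highest competing bid lies strictly between €58 and €356 — overbidding then wins at a price above your value.
€160: inside the interval → strictly worse (loss €102).
€280: inside the interval → strictly worse (loss €222).
€248: inside the interval → strictly worse (loss €190).
€129: inside the interval → strictly worse (loss €71).
€65: inside the interval → strictly worse (loss €7).
€197: inside the interval → strictly worse (loss €139).
€126: inside the interval → strictly worse (loss €68).
Count: 7.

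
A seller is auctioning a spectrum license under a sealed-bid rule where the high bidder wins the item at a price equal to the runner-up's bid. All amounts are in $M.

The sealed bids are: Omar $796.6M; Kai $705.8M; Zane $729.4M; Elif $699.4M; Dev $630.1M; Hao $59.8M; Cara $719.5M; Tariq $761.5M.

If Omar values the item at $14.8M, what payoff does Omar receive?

Highest bid: Omar at $796.6M, so Omar wins.
Second-highest bid: Tariq at $761.5M — that is the price the winner pays.
Omar's payoff = value − price = $14.8M − $761.5M = −$746.7M.

−$746.7M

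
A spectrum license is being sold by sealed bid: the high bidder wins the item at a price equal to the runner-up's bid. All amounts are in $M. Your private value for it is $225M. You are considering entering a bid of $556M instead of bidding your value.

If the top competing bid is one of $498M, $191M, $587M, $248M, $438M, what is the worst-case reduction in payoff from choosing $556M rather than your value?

$273M

$498M: truthful gives $0M, deviation gives −$273M → loss $273M.
$191M: same outcome either way → loss $0M.
$587M: same outcome either way → loss $0M.
$248M: truthful gives $0M, deviation gives −$23M → loss $23M.
$438M: truthful gives $0M, deviation gives −$213M → loss $213M.
Maximum loss: $273M.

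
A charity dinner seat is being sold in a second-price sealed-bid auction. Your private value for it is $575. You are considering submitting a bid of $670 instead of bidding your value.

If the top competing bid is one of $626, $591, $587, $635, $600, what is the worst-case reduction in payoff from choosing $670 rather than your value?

$626: truthful gives $0, deviation gives −$51 → loss $51.
$591: truthful gives $0, deviation gives −$16 → loss $16.
$587: truthful gives $0, deviation gives −$12 → loss $12.
$635: truthful gives $0, deviation gives −$60 → loss $60.
$600: truthful gives $0, deviation gives −$25 → loss $25.
Maximum loss: $60.

$60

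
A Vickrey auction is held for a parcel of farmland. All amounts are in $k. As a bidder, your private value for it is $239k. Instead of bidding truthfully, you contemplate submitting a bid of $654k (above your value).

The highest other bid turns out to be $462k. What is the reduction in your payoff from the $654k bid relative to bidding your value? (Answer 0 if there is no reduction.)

$223k

Bidding your value $239k: you lose (since $239k < $462k). Payoff $0k.
Bidding $654k: you win and pay $462k. Payoff $239k − $462k = −$223k.
The competing bid $462k lies between your value and your inflated bid, so overbidding wins an item priced above your value.
Loss from deviating = $0k − (−$223k) = $223k.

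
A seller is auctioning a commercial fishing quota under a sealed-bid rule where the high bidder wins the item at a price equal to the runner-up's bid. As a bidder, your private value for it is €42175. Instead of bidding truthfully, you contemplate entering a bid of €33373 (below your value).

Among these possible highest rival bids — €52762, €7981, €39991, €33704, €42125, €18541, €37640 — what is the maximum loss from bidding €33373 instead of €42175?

€52762: same outcome either way → loss €0.
€7981: same outcome either way → loss €0.
€39991: truthful gives €2184, deviation gives €0 → loss €2184.
€33704: truthful gives €8471, deviation gives €0 → loss €8471.
€42125: truthful gives €50, deviation gives €0 → loss €50.
€18541: same outcome either way → loss €0.
€37640: truthful gives €4535, deviation gives €0 → loss €4535.
Maximum loss: €8471.

€8471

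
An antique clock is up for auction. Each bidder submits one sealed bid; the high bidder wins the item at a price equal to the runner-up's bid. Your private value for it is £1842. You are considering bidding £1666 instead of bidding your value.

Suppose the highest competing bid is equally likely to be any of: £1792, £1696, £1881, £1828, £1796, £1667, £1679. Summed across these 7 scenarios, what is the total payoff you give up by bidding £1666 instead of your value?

The deviation costs you only when the competing bid falls strictly between £1666 and £1842; elsewhere both bids give the same outcome.
£1792: truthful payoff £50, deviation payoff £0 → loss £50.
£1696: truthful payoff £146, deviation payoff £0 → loss £146.
£1881: outcomes coincide → loss £0.
£1828: truthful payoff £14, deviation payoff £0 → loss £14.
£1796: truthful payoff £46, deviation payoff £0 → loss £46.
£1667: truthful payoff £175, deviation payoff £0 → loss £175.
£1679: truthful payoff £163, deviation payoff £0 → loss £163.
Total loss = £50 + £146 + £14 + £46 + £175 + £163 = £594.

£594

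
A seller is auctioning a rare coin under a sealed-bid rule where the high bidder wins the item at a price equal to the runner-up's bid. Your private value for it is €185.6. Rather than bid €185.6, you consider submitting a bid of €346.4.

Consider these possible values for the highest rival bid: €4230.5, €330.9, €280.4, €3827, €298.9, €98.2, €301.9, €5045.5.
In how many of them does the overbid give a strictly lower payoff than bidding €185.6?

The deviation hurts exactly when the highest competing bid lies strictly between €185.6 and €346.4 — overbidding then wins at a price above your value.
€4230.5: above both → same outcome either way.
€330.9: inside the interval → strictly worse (loss €145.3).
€280.4: inside the interval → strictly worse (loss €94.8).
€3827: above both → same outcome either way.
€298.9: inside the interval → strictly worse (loss €113.3).
€98.2: below both → same outcome either way.
€301.9: inside the interval → strictly worse (loss €116.3).
€5045.5: above both → same outcome either way.
Count: 4.

4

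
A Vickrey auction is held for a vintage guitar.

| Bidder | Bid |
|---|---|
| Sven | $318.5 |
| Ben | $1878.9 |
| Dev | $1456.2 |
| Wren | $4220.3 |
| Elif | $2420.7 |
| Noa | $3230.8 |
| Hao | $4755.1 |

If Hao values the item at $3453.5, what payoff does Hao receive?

Highest bid: Hao at $4755.1, so Hao wins.
Second-highest bid: Wren at $4220.3 — that is the price the winner pays.
Hao's payoff = value − price = $3453.5 − $4220.3 = −$766.8.

−$766.8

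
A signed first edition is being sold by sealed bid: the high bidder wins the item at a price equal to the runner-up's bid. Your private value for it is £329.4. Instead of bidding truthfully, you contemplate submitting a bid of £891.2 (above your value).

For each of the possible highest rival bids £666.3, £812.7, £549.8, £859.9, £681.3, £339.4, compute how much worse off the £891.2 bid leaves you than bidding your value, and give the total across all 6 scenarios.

The deviation costs you only when the competing bid falls strictly between £329.4 and £891.2; elsewhere both bids give the same outcome.
£666.3: truthful payoff £0, deviation payoff −£336.9 → loss £336.9.
£812.7: truthful payoff £0, deviation payoff −£483.3 → loss £483.3.
£549.8: truthful payoff £0, deviation payoff −£220.4 → loss £220.4.
£859.9: truthful payoff £0, deviation payoff −£530.5 → loss £530.5.
£681.3: truthful payoff £0, deviation payoff −£351.9 → loss £351.9.
£339.4: truthful payoff £0, deviation payoff −£10 → loss £10.
Total loss = £336.9 + £483.3 + £220.4 + £530.5 + £351.9 + £10 = £1933.

£1933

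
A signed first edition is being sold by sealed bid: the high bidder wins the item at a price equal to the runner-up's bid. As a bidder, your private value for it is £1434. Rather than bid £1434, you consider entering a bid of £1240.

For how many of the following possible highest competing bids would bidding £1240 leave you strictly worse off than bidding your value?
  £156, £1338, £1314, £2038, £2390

The deviation hurts exactly when the highest competing bid lies strictly between £1240 and £1434 — underbidding then forfeits a profitable win.
£156: below both → same outcome either way.
£1338: inside the interval → strictly worse (loss £96).
£1314: inside the interval → strictly worse (loss £120).
£2038: above both → same outcome either way.
£2390: above both → same outcome either way.
Count: 2.

2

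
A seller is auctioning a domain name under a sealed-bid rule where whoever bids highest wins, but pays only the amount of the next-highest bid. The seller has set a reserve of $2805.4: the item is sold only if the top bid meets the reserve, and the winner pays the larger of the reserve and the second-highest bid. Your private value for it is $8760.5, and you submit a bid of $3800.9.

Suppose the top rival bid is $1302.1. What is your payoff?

$5955.1

Your bid $3800.9 is the highest and exceeds the reserve.
Price = max(second-highest bid, reserve) = max($1302.1, $2805.4) = $2805.4.
Payoff = $8760.5 − $2805.4 = $5955.1.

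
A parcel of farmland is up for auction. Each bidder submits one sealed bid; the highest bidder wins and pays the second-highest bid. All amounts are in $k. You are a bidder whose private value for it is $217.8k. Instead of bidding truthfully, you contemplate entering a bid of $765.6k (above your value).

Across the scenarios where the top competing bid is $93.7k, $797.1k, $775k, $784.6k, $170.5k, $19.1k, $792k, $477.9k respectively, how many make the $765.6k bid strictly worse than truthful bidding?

The deviation hurts exactly when the highest competing bid lies strictly between $217.8k and $765.6k — overbidding then wins at a price above your value.
$93.7k: below both → same outcome either way.
$797.1k: above both → same outcome either way.
$775k: above both → same outcome either way.
$784.6k: above both → same outcome either way.
$170.5k: below both → same outcome either way.
$19.1k: below both → same outcome either way.
$792k: above both → same outcome either way.
$477.9k: inside the interval → strictly worse (loss $260.1k).
Count: 1.

1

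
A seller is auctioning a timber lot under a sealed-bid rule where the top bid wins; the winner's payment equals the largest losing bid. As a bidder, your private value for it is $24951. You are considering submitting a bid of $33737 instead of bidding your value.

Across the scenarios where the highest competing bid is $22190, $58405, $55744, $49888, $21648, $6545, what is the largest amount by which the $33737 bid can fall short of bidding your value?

$22190: same outcome either way → loss $0.
$58405: same outcome either way → loss $0.
$55744: same outcome either way → loss $0.
$49888: same outcome either way → loss $0.
$21648: same outcome either way → loss $0.
$6545: same outcome either way → loss $0.
Maximum loss: $0.

$0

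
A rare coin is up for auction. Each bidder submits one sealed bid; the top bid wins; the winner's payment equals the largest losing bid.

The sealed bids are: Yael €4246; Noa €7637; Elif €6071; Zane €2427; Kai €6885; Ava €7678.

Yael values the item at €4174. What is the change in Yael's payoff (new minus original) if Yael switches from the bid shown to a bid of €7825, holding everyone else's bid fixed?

−€3504

The highest bid among the other bidders is €7678; Yael's bid doesn't change that.
Original bid €4246: Yael is not highest (top rival bid is €7678); payoff €0.
Alternative bid €7825: Yael is highest, pays the top rival bid €7678; payoff €4174 − €7678 = −€3504.
Change in payoff = −€3504 − (€0) = −€3504.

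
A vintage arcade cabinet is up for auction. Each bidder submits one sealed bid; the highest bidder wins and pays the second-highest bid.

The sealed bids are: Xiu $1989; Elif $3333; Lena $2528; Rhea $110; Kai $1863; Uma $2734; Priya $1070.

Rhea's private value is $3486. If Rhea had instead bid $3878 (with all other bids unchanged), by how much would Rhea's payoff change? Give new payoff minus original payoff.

$153

The highest bid among the other bidders is $3333; Rhea's bid doesn't change that.
Original bid $110: Rhea is not highest (top rival bid is $3333); payoff $0.
Alternative bid $3878: Rhea is highest, pays the top rival bid $3333; payoff $3486 − $3333 = $153.
Change in payoff = $153 − ($0) = $153.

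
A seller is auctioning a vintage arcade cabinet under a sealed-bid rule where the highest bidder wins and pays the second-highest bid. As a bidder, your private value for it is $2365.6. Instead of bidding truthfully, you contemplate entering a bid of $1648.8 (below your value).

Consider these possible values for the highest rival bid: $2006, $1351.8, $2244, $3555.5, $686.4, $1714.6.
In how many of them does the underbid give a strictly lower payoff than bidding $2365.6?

The deviation hurts exactly when the highest competing bid lies strictly between $1648.8 and $2365.6 — underbidding then forfeits a profitable win.
$2006: inside the interval → strictly worse (loss $359.6).
$1351.8: below both → same outcome either way.
$2244: inside the interval → strictly worse (loss $121.6).
$3555.5: above both → same outcome either way.
$686.4: below both → same outcome either way.
$1714.6: inside the interval → strictly worse (loss $651).
Count: 3.

3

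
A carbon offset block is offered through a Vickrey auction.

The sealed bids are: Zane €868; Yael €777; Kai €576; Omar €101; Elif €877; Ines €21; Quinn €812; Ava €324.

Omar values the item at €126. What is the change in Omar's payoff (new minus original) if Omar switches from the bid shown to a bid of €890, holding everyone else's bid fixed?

−€751

The highest bid among the other bidders is €877; Omar's bid doesn't change that.
Original bid €101: Omar is not highest (top rival bid is €877); payoff €0.
Alternative bid €890: Omar is highest, pays the top rival bid €877; payoff €126 − €877 = −€751.
Change in payoff = −€751 − (€0) = −€751.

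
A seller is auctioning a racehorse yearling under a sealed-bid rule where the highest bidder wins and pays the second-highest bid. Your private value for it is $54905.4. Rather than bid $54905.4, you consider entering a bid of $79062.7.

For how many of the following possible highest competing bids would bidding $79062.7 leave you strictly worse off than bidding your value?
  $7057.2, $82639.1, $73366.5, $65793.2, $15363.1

2

The deviation hurts exactly when the highest competing bid lies strictly between $54905.4 and $79062.7 — overbidding then wins at a price above your value.
$7057.2: below both → same outcome either way.
$82639.1: above both → same outcome either way.
$73366.5: inside the interval → strictly worse (loss $18461.1).
$65793.2: inside the interval → strictly worse (loss $10887.8).
$15363.1: below both → same outcome either way.
Count: 2.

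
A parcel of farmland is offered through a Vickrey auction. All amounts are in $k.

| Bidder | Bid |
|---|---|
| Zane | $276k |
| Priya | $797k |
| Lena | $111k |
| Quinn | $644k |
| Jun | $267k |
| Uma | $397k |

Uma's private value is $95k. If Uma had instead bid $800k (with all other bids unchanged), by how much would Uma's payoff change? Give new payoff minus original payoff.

−$702k

The highest bid among the other bidders is $797k; Uma's bid doesn't change that.
Original bid $397k: Uma is not highest (top rival bid is $797k); payoff $0k.
Alternative bid $800k: Uma is highest, pays the top rival bid $797k; payoff $95k − $797k = −$702k.
Change in payoff = −$702k − ($0k) = −$702k.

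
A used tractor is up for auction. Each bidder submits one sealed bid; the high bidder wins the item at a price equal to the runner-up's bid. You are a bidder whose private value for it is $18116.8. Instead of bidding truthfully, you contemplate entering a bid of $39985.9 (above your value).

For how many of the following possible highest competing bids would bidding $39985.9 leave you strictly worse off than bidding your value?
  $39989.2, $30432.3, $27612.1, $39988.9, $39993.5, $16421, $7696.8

The deviation hurts exactly when the highest competing bid lies strictly between $18116.8 and $39985.9 — overbidding then wins at a price above your value.
$39989.2: above both → same outcome either way.
$30432.3: inside the interval → strictly worse (loss $12315.5).
$27612.1: inside the interval → strictly worse (loss $9495.3).
$39988.9: above both → same outcome either way.
$39993.5: above both → same outcome either way.
$16421: below both → same outcome either way.
$7696.8: below both → same outcome either way.
Count: 2.

2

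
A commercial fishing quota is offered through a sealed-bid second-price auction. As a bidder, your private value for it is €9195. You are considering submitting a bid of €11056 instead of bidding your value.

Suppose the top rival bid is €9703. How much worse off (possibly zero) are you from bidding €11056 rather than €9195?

Bidding your value €9195: you lose (since €9195 < €9703). Payoff €0.
Bidding €11056: you win and pay €9703. Payoff €9195 − €9703 = −€508.
The competing bid €9703 lies between your value and your inflated bid, so overbidding wins an item priced above your value.
Loss from deviating = €0 − (−€508) = €508.
Because the price is fixed by the runner-up's bid, deviating from your value can only change a good outcome into a bad one — never the reverse.

€508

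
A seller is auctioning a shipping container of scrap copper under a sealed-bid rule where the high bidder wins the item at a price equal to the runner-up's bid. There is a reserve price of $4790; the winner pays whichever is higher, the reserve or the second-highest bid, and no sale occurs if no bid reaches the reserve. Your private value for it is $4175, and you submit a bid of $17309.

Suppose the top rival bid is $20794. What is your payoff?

Your bid $17309 is below the highest competing bid $20794, so you lose. Payoff $0.

$0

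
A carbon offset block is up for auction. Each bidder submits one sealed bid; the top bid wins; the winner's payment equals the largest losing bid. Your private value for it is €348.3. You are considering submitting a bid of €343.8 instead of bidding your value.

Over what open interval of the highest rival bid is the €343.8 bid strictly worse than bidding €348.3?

If the competing bid is below €343.8, both bids win at the same price — no difference.
If it is above €348.3, both bids lose — no difference.
If it lies strictly between €343.8 and €348.3, bidding your value wins at a price below your value (positive payoff) while bidding €343.8 loses (payoff 0).
So the deviation strictly hurts on the open interval (€343.8, €348.3).

(€343.8, €348.3)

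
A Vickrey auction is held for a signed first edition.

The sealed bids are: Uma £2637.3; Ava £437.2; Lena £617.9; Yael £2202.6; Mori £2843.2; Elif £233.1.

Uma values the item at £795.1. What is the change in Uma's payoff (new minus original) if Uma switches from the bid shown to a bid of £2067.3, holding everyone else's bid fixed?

£0

The highest bid among the other bidders is £2843.2; Uma's bid doesn't change that.
Original bid £2637.3: Uma is not highest (top rival bid is £2843.2); payoff £0.
Alternative bid £2067.3: Uma is not highest (top rival bid is £2843.2); payoff £0.
Change in payoff = £0 − (£0) = £0.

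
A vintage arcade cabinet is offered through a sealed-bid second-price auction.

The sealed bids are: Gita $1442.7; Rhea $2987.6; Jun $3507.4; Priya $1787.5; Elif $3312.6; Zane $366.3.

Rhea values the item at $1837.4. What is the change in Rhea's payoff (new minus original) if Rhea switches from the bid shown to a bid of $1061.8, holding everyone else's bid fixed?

The highest bid among the other bidders is $3507.4; Rhea's bid doesn't change that.
Original bid $2987.6: Rhea is not highest (top rival bid is $3507.4); payoff $0.
Alternative bid $1061.8: Rhea is not highest (top rival bid is $3507.4); payoff $0.
Change in payoff = $0 − ($0) = $0.

$0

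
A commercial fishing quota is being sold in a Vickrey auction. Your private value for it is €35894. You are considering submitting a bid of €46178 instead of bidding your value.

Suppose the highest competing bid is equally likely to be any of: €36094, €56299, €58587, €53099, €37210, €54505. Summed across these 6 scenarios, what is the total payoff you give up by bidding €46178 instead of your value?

€1516

The deviation costs you only when the competing bid falls strictly between €35894 and €46178; elsewhere both bids give the same outcome.
€36094: truthful payoff €0, deviation payoff −€200 → loss €200.
€56299: outcomes coincide → loss €0.
€58587: outcomes coincide → loss €0.
€53099: outcomes coincide → loss €0.
€37210: truthful payoff €0, deviation payoff −€1316 → loss €1316.
€54505: outcomes coincide → loss €0.
Total loss = €200 + €1316 = €1516.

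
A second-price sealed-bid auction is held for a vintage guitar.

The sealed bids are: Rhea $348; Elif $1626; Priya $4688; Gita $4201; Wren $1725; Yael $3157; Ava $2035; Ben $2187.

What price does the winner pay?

Highest bid: Priya at $4688, so Priya wins.
Second-highest bid: Gita at $4201 — that is the price the winner pays.

$4201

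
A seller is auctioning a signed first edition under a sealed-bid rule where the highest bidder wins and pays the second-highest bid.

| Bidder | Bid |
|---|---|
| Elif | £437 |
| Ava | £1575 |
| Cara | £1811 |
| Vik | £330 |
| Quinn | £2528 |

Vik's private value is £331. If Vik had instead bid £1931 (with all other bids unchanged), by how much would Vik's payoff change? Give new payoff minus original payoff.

£0

The highest bid among the other bidders is £2528; Vik's bid doesn't change that.
Original bid £330: Vik is not highest (top rival bid is £2528); payoff £0.
Alternative bid £1931: Vik is not highest (top rival bid is £2528); payoff £0.
Change in payoff = £0 − (£0) = £0.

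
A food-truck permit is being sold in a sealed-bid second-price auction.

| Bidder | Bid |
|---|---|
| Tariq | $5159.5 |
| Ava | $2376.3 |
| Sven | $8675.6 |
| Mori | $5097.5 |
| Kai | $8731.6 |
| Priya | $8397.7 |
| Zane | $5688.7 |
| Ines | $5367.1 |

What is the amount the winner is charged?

Highest bid: Kai at $8731.6, so Kai wins.
Second-highest bid: Sven at $8675.6 — that is the price the winner pays.

$8675.6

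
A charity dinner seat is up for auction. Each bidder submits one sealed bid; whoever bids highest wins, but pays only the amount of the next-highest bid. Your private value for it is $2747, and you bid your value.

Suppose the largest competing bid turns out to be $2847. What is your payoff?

Your bid $2747 is below the highest competing bid $2847, so you lose.
A losing bidder pays nothing and receives nothing: payoff = $0.

$0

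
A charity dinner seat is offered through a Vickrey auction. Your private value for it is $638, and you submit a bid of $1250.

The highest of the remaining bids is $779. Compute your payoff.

−$141

Your bid $1250 exceeds the highest competing bid $779, so you win.
In a second-price auction the winner pays the second-highest bid, $779.
Payoff = value − price = $638 − $779 = −$141.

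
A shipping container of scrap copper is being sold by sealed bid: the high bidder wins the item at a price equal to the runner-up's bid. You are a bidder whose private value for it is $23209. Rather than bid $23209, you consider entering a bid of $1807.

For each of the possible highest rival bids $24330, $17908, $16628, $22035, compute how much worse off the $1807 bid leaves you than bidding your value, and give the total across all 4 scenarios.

The deviation costs you only when the competing bid falls strictly between $1807 and $23209; elsewhere both bids give the same outcome.
$24330: outcomes coincide → loss $0.
$17908: truthful payoff $5301, deviation payoff $0 → loss $5301.
$16628: truthful payoff $6581, deviation payoff $0 → loss $6581.
$22035: truthful payoff $1174, deviation payoff $0 → loss $1174.
Total loss = $5301 + $6581 + $1174 = $13056.

$13056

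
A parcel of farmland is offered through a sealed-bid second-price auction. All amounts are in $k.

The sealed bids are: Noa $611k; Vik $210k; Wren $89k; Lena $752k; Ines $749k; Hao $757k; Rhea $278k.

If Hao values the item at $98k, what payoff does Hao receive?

−$654k

Highest bid: Hao at $757k, so Hao wins.
Second-highest bid: Lena at $752k — that is the price the winner pays.
Hao's payoff = value − price = $98k − $752k = −$654k.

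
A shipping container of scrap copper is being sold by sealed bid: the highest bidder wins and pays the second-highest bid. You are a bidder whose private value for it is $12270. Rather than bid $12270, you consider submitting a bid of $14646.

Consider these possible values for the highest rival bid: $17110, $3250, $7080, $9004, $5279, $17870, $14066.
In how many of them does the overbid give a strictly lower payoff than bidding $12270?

The deviation hurts exactly when the highest competing bid lies strictly between $12270 and $14646 — overbidding then wins at a price above your value.
$17110: above both → same outcome either way.
$3250: below both → same outcome either way.
$7080: below both → same outcome either way.
$9004: below both → same outcome either way.
$5279: below both → same outcome either way.
$17870: above both → same outcome either way.
$14066: inside the interval → strictly worse (loss $1796).
Count: 1.

1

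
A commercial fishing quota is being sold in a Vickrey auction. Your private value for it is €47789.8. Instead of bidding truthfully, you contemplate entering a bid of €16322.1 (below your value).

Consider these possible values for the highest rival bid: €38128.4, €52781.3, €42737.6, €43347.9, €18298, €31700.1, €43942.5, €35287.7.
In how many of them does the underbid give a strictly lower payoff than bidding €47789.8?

7

The deviation hurts exactly when the highest competing bid lies strictly between €16322.1 and €47789.8 — underbidding then forfeits a profitable win.
€38128.4: inside the interval → strictly worse (loss €9661.4).
€52781.3: above both → same outcome either way.
€42737.6: inside the interval → strictly worse (loss €5052.2).
€43347.9: inside the interval → strictly worse (loss €4441.9).
€18298: inside the interval → strictly worse (loss €29491.8).
€31700.1: inside the interval → strictly worse (loss €16089.7).
€43942.5: inside the interval → strictly worse (loss €3847.3).
€35287.7: inside the interval → strictly worse (loss €12502.1).
Count: 7.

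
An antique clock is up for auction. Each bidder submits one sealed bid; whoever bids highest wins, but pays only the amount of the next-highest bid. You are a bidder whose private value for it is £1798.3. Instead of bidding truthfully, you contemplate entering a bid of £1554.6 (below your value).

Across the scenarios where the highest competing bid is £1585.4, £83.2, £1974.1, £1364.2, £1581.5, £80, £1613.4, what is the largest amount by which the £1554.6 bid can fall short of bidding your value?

£216.8

£1585.4: truthful gives £212.9, deviation gives £0 → loss £212.9.
£83.2: same outcome either way → loss £0.
£1974.1: same outcome either way → loss £0.
£1364.2: same outcome either way → loss £0.
£1581.5: truthful gives £216.8, deviation gives £0 → loss £216.8.
£80: same outcome either way → loss £0.
£1613.4: truthful gives £184.9, deviation gives £0 → loss £184.9.
Maximum loss: £216.8.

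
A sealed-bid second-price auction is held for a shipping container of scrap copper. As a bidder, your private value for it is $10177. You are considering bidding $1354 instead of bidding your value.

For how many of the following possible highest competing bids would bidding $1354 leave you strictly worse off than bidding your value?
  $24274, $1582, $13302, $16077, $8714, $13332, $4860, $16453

The deviation hurts exactly when the highest competing bid lies strictly between $1354 and $10177 — underbidding then forfeits a profitable win.
$24274: above both → same outcome either way.
$1582: inside the interval → strictly worse (loss $8595).
$13302: above both → same outcome either way.
$16077: above both → same outcome either way.
$8714: inside the interval → strictly worse (loss $1463).
$13332: above both → same outcome either way.
$4860: inside the interval → strictly worse (loss $5317).
$16453: above both → same outcome either way.
Count: 3.

3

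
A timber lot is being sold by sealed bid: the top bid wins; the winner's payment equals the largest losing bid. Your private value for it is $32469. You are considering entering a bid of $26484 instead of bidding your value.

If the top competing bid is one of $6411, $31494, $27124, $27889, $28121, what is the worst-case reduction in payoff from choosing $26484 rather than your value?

$5345

$6411: same outcome either way → loss $0.
$31494: truthful gives $975, deviation gives $0 → loss $975.
$27124: truthful gives $5345, deviation gives $0 → loss $5345.
$27889: truthful gives $4580, deviation gives $0 → loss $4580.
$28121: truthful gives $4348, deviation gives $0 → loss $4348.
Maximum loss: $5345.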